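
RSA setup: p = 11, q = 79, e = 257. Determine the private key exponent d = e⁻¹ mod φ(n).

173

φ(n) = (p−1)(q−1) = 10·78 = 780.
Need d with 257·d ≡ 1 (mod 780). Apply the extended Euclidean algorithm:
780 = 3*257 + 9
257 = 28*9 + 5
9 = 1*5 + 4
5 = 1*4 + 1
4 = 4*1 + 0
Back-substitute:
1 = 5 − 4
1 = −9 + 2·5
1 = 2·257 − 57·9
1 = −57·780 + 173·257
So 257·173 ≡ 1 (mod 780), hence d = 173.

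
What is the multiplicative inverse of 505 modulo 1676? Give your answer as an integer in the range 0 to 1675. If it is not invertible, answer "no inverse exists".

gcd(1676, 505) by repeated division:
1676 = 3*505 + 161
505 = 3*161 + 22
161 = 7*22 + 7
22 = 3*7 + 1
7 = 7*1 + 0
gcd = 1, so the inverse exists. Back-substitute:
1 = 22 − 3·7
1 = −3·161 + 22·22
1 = 22·505 − 69·161
1 = −69·1676 + 229·505
So 505·229 ≡ 1 (mod 1676).

229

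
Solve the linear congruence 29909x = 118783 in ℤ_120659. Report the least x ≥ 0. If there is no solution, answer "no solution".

gcd(29909, 120659):
120659 = 4·29909 + 1023
29909 = 29·1023 + 242
1023 = 4·242 + 55
242 = 4·55 + 22
55 = 2·22 + 11
22 = 2·11 + 0
gcd = 11, but 11 ∤ 118783, so the congruence has no solution.

no solution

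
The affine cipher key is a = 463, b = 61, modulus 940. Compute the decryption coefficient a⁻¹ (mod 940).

67

Extended Euclidean algorithm:
940 = 2·463 + 14
463 = 33·14 + 1
14 = 14·1 + 0
Since gcd(463, 940) = 1, back-substitute to write 1 as a combination:
1 = 463 − 33·14
1 = −33·940 + 67·463
So 463·67 ≡ 1 (mod 940).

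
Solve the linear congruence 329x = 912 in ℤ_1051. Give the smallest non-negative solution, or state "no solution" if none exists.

First find gcd(329, 1051):
1051 = 3×329 + 64
329 = 5×64 + 9
64 = 7×9 + 1
9 = 9×1 + 0
gcd = 1, so a unique solution mod 1051 exists.
Back-substitute for the Bézout coefficients:
1 = 64 − 7·9
1 = −7·329 + 36·64
1 = 36·1051 − 115·329
So 329·(-115) ≡ 1 (mod 1051), giving 329⁻¹ ≡ 936.
x ≡ 329⁻¹·912 ≡ 936·912 ≡ 220 (mod 1051).

220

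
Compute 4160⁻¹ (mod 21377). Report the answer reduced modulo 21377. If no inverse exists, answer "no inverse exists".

2297

gcd(21377, 4160) by repeated division:
21377 = 5*4160 + 577
4160 = 7*577 + 121
577 = 4*121 + 93
121 = 1*93 + 28
93 = 3*28 + 9
28 = 3*9 + 1
9 = 9*1 + 0
The gcd is 1. Working backward:
1 = 28 − 3·9
1 = −3·93 + 10·28
1 = 10·121 − 13·93
1 = −13·577 + 62·121
1 = 62·4160 − 447·577
1 = −447·21377 + 2297·4160
So 4160·2297 ≡ 1 (mod 21377).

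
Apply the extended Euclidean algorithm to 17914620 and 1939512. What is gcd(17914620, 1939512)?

Apply Euclid's algorithm to 17914620 and 1939512:
17914620 = 9·1939512 + 459012
1939512 = 4·459012 + 103464
459012 = 4·103464 + 45156
103464 = 2·45156 + 13152
45156 = 3·13152 + 5700
13152 = 2·5700 + 1752
5700 = 3·1752 + 444
1752 = 3·444 + 420
444 = 1·420 + 24
420 = 17·24 + 12
24 = 2·12 + 0
gcd(17914620, 1939512) = 12.
Working backward:
12 = 420 − 17·24
12 = −17·444 + 18·420
12 = 18·1752 − 71·444
12 = −71·5700 + 231·1752
12 = 231·13152 − 533·5700
12 = −533·45156 + 1830·13152
12 = 1830·103464 − 4193·45156
12 = −4193·459012 + 18602·103464
12 = 18602·1939512 − 78601·459012
12 = −78601·17914620 + 726011·1939512
So 12 = (-78601)·17914620 + (726011)·1939512.

12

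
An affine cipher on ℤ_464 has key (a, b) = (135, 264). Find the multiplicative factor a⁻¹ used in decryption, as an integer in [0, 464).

55

Extended Euclidean algorithm:
464 = 3·135 + 59
135 = 2·59 + 17
59 = 3·17 + 8
17 = 2·8 + 1
8 = 8·1 + 0
The gcd is 1. Working backward:
1 = 17 − 2·8
1 = −2·59 + 7·17
1 = 7·135 − 16·59
1 = −16·464 + 55·135
So 135·55 ≡ 1 (mod 464).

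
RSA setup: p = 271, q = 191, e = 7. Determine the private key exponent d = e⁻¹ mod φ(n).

36643

φ(n) = (p−1)(q−1) = 270·190 = 51300.
Need d with 7·d ≡ 1 (mod 51300). Apply the extended Euclidean algorithm:
51300 = 7328*7 + 4
7 = 1*4 + 3
4 = 1*3 + 1
3 = 3*1 + 0
Back-substitute:
1 = 4 − 3
1 = −7 + 2·4
1 = 2·51300 − 14657·7
So 7·(-14657) ≡ 1 (mod 51300), hence d ≡ -14657 ≡ 36643 (mod 51300).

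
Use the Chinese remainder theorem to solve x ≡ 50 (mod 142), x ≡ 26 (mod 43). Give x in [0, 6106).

2606

Write x = 50 + 142·k. Then 142·k ≡ 26 − 50 ≡ 19 (mod 43).
Need 142⁻¹ mod 43. Extended Euclid on (43, 13):
43 = 3·13 + 4
13 = 3·4 + 1
4 = 4·1 + 0
Back-substitute:
1 = 13 − 3·4
1 = −3·43 + 10·13
142⁻¹ ≡ 10 (mod 43), so k ≡ 10·19 ≡ 18 (mod 43).
x = 50 + 142·18 = 2606.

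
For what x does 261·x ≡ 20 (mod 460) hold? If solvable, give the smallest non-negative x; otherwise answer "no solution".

First find gcd(261, 460):
460 = 1*261 + 199
261 = 1*199 + 62
199 = 3*62 + 13
62 = 4*13 + 10
13 = 1*10 + 3
10 = 3*3 + 1
3 = 3*1 + 0
gcd = 1, so a unique solution mod 460 exists.
Back-substitute for the Bézout coefficients:
1 = 10 − 3·3
1 = −3·13 + 4·10
1 = 4·62 − 19·13
1 = −19·199 + 61·62
1 = 61·261 − 80·199
1 = −80·460 + 141·261
So 261·(141) ≡ 1 (mod 460), giving 261⁻¹ ≡ 141.
x ≡ 261⁻¹·20 ≡ 141·20 ≡ 60 (mod 460).

60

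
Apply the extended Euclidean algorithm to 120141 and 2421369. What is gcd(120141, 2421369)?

Repeated division:
2421369 = 20*120141 + 18549
120141 = 6*18549 + 8847
18549 = 2*8847 + 855
8847 = 10*855 + 297
855 = 2*297 + 261
297 = 1*261 + 36
261 = 7*36 + 9
36 = 4*9 + 0
gcd(120141, 2421369) = 9.
Express as a combination:
9 = 261 − 7·36
9 = −7·297 + 8·261
9 = 8·855 − 23·297
9 = −23·8847 + 238·855
9 = 238·18549 − 499·8847
9 = −499·120141 + 3232·18549
9 = 3232·2421369 − 65139·120141
So 9 = (3232)·2421369 + (-65139)·120141.

9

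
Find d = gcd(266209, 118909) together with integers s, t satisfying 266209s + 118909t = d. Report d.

Apply Euclid's algorithm to 266209 and 118909:
266209 = 2*118909 + 28391
118909 = 4*28391 + 5345
28391 = 5*5345 + 1666
5345 = 3*1666 + 347
1666 = 4*347 + 278
347 = 1*278 + 69
278 = 4*69 + 2
69 = 34*2 + 1
2 = 2*1 + 0
gcd(266209, 118909) = 1.
Back-substituting:
1 = 69 − 34·2
1 = −34·278 + 137·69
1 = 137·347 − 171·278
1 = −171·1666 + 821·347
1 = 821·5345 − 2634·1666
1 = −2634·28391 + 13991·5345
1 = 13991·118909 − 58598·28391
1 = −58598·266209 + 131187·118909
So 1 = (-58598)·266209 + (131187)·118909.

1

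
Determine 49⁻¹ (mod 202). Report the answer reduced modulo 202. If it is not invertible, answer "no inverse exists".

Apply the Euclidean algorithm to 202 and 49:
202 = 4·49 + 6
49 = 8·6 + 1
6 = 6·1 + 0
gcd = 1, so the inverse exists. Back-substitute:
1 = 49 − 8·6
1 = −8·202 + 33·49
So 49·33 ≡ 1 (mod 202).

33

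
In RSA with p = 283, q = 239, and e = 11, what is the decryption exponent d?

12203

φ(n) = (p−1)(q−1) = 282·238 = 67116.
Need d with 11·d ≡ 1 (mod 67116). Apply the extended Euclidean algorithm:
67116 = 6101·11 + 5
11 = 2·5 + 1
5 = 5·1 + 0
Back-substitute:
1 = 11 − 2·5
1 = −2·67116 + 12203·11
So 11·12203 ≡ 1 (mod 67116), hence d = 12203.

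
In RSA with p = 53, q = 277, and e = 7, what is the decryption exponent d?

φ(n) = (p−1)(q−1) = 52·276 = 14352.
Need d with 7·d ≡ 1 (mod 14352). Apply the extended Euclidean algorithm:
14352 = 2050×7 + 2
7 = 3×2 + 1
2 = 2×1 + 0
Back-substitute:
1 = 7 − 3·2
1 = −3·14352 + 6151·7
So 7·6151 ≡ 1 (mod 14352), hence d = 6151.

6151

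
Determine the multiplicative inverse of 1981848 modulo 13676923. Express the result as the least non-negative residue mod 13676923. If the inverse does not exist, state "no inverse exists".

Run Euclid on (13676923, 1981848):
13676923 = 6×1981848 + 1785835
1981848 = 1×1785835 + 196013
1785835 = 9×196013 + 21718
196013 = 9×21718 + 551
21718 = 39×551 + 229
551 = 2×229 + 93
229 = 2×93 + 43
93 = 2×43 + 7
43 = 6×7 + 1
7 = 7×1 + 0
The gcd is 1. Working backward:
1 = 43 − 6·7
1 = −6·93 + 13·43
1 = 13·229 − 32·93
1 = −32·551 + 77·229
1 = 77·21718 − 3035·551
1 = −3035·196013 + 27392·21718
1 = 27392·1785835 − 249563·196013
1 = −249563·1981848 + 276955·1785835
1 = 276955·13676923 − 1911293·1981848
Hence 1981848⁻¹ ≡ -1911293 ≡ 11765630 (mod 13676923).

11765630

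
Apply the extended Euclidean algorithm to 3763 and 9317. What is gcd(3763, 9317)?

Apply Euclid's algorithm to 9317 and 3763:
9317 = 2·3763 + 1791
3763 = 2·1791 + 181
1791 = 9·181 + 162
181 = 1·162 + 19
162 = 8·19 + 10
19 = 1·10 + 9
10 = 1·9 + 1
9 = 9·1 + 0
gcd(3763, 9317) = 1.
Working backward:
1 = 10 − 9
1 = −19 + 2·10
1 = 2·162 − 17·19
1 = −17·181 + 19·162
1 = 19·1791 − 188·181
1 = −188·3763 + 395·1791
1 = 395·9317 − 978·3763
So 1 = (395)·9317 + (-978)·3763.

1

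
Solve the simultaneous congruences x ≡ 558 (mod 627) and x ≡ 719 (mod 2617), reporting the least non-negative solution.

Write x = 558 + 627·k. Then 627·k ≡ 719 − 558 ≡ 161 (mod 2617).
Need 627⁻¹ mod 2617. Extended Euclid on (2617, 627):
2617 = 4×627 + 109
627 = 5×109 + 82
109 = 1×82 + 27
82 = 3×27 + 1
27 = 27×1 + 0
Back-substitute:
1 = 82 − 3·27
1 = −3·109 + 4·82
1 = 4·627 − 23·109
1 = −23·2617 + 96·627
627⁻¹ ≡ 96 (mod 2617), so k ≡ 96·161 ≡ 2371 (mod 2617).
x = 558 + 627·2371 = 1487175.

1487175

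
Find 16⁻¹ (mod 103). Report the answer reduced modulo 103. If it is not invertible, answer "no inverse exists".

Run Euclid on (103, 16):
103 = 6*16 + 7
16 = 2*7 + 2
7 = 3*2 + 1
2 = 2*1 + 0
The gcd is 1. Working backward:
1 = 7 − 3·2
1 = −3·16 + 7·7
1 = 7·103 − 45·16
Thus 16·(-45) ≡ 1 (mod 103); reducing, -45 mod 103 = 58.

58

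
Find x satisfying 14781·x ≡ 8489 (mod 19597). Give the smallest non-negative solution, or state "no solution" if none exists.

7929

First find gcd(14781, 19597):
19597 = 1·14781 + 4816
14781 = 3·4816 + 333
4816 = 14·333 + 154
333 = 2·154 + 25
154 = 6·25 + 4
25 = 6·4 + 1
4 = 4·1 + 0
gcd = 1, so a unique solution mod 19597 exists.
Back-substitute for the Bézout coefficients:
1 = 25 − 6·4
1 = −6·154 + 37·25
1 = 37·333 − 80·154
1 = −80·4816 + 1157·333
1 = 1157·14781 − 3551·4816
1 = −3551·19597 + 4708·14781
So 14781·(4708) ≡ 1 (mod 19597), giving 14781⁻¹ ≡ 4708.
x ≡ 14781⁻¹·8489 ≡ 4708·8489 ≡ 7929 (mod 19597).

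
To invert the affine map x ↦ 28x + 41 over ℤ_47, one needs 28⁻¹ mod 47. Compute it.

Run Euclid on (47, 28):
47 = 1·28 + 19
28 = 1·19 + 9
19 = 2·9 + 1
9 = 9·1 + 0
The gcd is 1. Working backward:
1 = 19 − 2·9
1 = −2·28 + 3·19
1 = 3·47 − 5·28
So 28·(-5) ≡ 1 (mod 47), and -5 ≡ 42 (mod 47).

42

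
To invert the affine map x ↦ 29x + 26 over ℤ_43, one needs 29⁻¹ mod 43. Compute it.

gcd(43, 29) by repeated division:
43 = 1×29 + 14
29 = 2×14 + 1
14 = 14×1 + 0
The gcd is 1. Working backward:
1 = 29 − 2·14
1 = −2·43 + 3·29
So 29·3 ≡ 1 (mod 43).

3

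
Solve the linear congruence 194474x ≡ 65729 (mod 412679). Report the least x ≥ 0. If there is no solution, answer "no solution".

411404

First find gcd(194474, 412679):
412679 = 2·194474 + 23731
194474 = 8·23731 + 4626
23731 = 5·4626 + 601
4626 = 7·601 + 419
601 = 1·419 + 182
419 = 2·182 + 55
182 = 3·55 + 17
55 = 3·17 + 4
17 = 4·4 + 1
4 = 4·1 + 0
gcd = 1, so a unique solution mod 412679 exists.
Back-substitute for the Bézout coefficients:
1 = 17 − 4·4
1 = −4·55 + 13·17
1 = 13·182 − 43·55
1 = −43·419 + 99·182
1 = 99·601 − 142·419
1 = −142·4626 + 1093·601
1 = 1093·23731 − 5607·4626
1 = −5607·194474 + 45949·23731
1 = 45949·412679 − 97505·194474
So 194474·(-97505) ≡ 1 (mod 412679), giving 194474⁻¹ ≡ 315174.
x ≡ 194474⁻¹·65729 ≡ 315174·65729 ≡ 411404 (mod 412679).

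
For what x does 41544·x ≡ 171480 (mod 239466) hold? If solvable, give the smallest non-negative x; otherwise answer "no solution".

9319

First find gcd(41544, 239466):
239466 = 5*41544 + 31746
41544 = 1*31746 + 9798
31746 = 3*9798 + 2352
9798 = 4*2352 + 390
2352 = 6*390 + 12
390 = 32*12 + 6
12 = 2*6 + 0
gcd = 6 and 6 | 171480, so solutions exist. Divide through by 6: 6924x ≡ 28580 (mod 39911).
Now find 6924⁻¹ mod 39911:
39911 = 5*6924 + 5291
6924 = 1*5291 + 1633
5291 = 3*1633 + 392
1633 = 4*392 + 65
392 = 6*65 + 2
65 = 32*2 + 1
2 = 2*1 + 0
Back-substitute:
1 = 65 − 32·2
1 = −32·392 + 193·65
1 = 193·1633 − 804·392
1 = −804·5291 + 2605·1633
1 = 2605·6924 − 3409·5291
1 = −3409·39911 + 19650·6924
So 6924⁻¹ ≡ 19650 (mod 39911).
Then x ≡ 19650·28580 ≡ 9319 (mod 39911); the smallest non-negative solution is x = 9319.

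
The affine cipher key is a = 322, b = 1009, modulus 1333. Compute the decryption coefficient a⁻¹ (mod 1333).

Run Euclid on (1333, 322):
1333 = 4*322 + 45
322 = 7*45 + 7
45 = 6*7 + 3
7 = 2*3 + 1
3 = 3*1 + 0
The gcd is 1. Working backward:
1 = 7 − 2·3
1 = −2·45 + 13·7
1 = 13·322 − 93·45
1 = −93·1333 + 385·322
So 322·385 ≡ 1 (mod 1333).

385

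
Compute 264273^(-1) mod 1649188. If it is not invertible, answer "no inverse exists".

Apply the Euclidean algorithm to 1649188 and 264273:
1649188 = 6×264273 + 63550
264273 = 4×63550 + 10073
63550 = 6×10073 + 3112
10073 = 3×3112 + 737
3112 = 4×737 + 164
737 = 4×164 + 81
164 = 2×81 + 2
81 = 40×2 + 1
2 = 2×1 + 0
Since gcd(264273, 1649188) = 1, back-substitute to write 1 as a combination:
1 = 81 − 40·2
1 = −40·164 + 81·81
1 = 81·737 − 364·164
1 = −364·3112 + 1537·737
1 = 1537·10073 − 4975·3112
1 = −4975·63550 + 31387·10073
1 = 31387·264273 − 130523·63550
1 = −130523·1649188 + 814525·264273
So 264273·814525 ≡ 1 (mod 1649188).

814525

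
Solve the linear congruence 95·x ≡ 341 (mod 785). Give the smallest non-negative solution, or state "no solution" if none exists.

gcd(95, 785):
785 = 8*95 + 25
95 = 3*25 + 20
25 = 1*20 + 5
20 = 4*5 + 0
gcd = 5, but 5 ∤ 341, so the congruence has no solution.

no solution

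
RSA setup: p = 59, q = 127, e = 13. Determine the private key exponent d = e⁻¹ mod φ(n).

φ(n) = (p−1)(q−1) = 58·126 = 7308.
Need d with 13·d ≡ 1 (mod 7308). Apply the extended Euclidean algorithm:
7308 = 562*13 + 2
13 = 6*2 + 1
2 = 2*1 + 0
Back-substitute:
1 = 13 − 6·2
1 = −6·7308 + 3373·13
So 13·3373 ≡ 1 (mod 7308), hence d = 3373.

3373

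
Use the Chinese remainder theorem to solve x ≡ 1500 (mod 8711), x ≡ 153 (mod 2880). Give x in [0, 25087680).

13616793

Write x = 1500 + 8711·k. Then 8711·k ≡ 153 − 1500 ≡ 1533 (mod 2880).
Need 8711⁻¹ mod 2880. Extended Euclid on (2880, 71):
2880 = 40·71 + 40
71 = 1·40 + 31
40 = 1·31 + 9
31 = 3·9 + 4
9 = 2·4 + 1
4 = 4·1 + 0
Back-substitute:
1 = 9 − 2·4
1 = −2·31 + 7·9
1 = 7·40 − 9·31
1 = −9·71 + 16·40
1 = 16·2880 − 649·71
8711⁻¹ ≡ 2231 (mod 2880), so k ≡ 2231·1533 ≡ 1563 (mod 2880).
x = 1500 + 8711·1563 = 13616793.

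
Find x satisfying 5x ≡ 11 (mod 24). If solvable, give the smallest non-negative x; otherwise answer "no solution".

7

First find gcd(5, 24):
24 = 4*5 + 4
5 = 1*4 + 1
4 = 4*1 + 0
gcd = 1, so a unique solution mod 24 exists.
Back-substitute for the Bézout coefficients:
1 = 5 − 4
1 = −24 + 5·5
So 5·(5) ≡ 1 (mod 24), giving 5⁻¹ ≡ 5.
x ≡ 5⁻¹·11 ≡ 5·11 ≡ 7 (mod 24).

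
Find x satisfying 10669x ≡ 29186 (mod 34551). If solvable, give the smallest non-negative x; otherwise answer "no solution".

12053

First find gcd(10669, 34551):
34551 = 3*10669 + 2544
10669 = 4*2544 + 493
2544 = 5*493 + 79
493 = 6*79 + 19
79 = 4*19 + 3
19 = 6*3 + 1
3 = 3*1 + 0
gcd = 1, so a unique solution mod 34551 exists.
Back-substitute for the Bézout coefficients:
1 = 19 − 6·3
1 = −6·79 + 25·19
1 = 25·493 − 156·79
1 = −156·2544 + 805·493
1 = 805·10669 − 3376·2544
1 = −3376·34551 + 10933·10669
So 10669·(10933) ≡ 1 (mod 34551), giving 10669⁻¹ ≡ 10933.
x ≡ 10669⁻¹·29186 ≡ 10933·29186 ≡ 12053 (mod 34551).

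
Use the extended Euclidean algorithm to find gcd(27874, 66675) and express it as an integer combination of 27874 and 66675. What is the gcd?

7

Repeated division:
66675 = 2·27874 + 10927
27874 = 2·10927 + 6020
10927 = 1·6020 + 4907
6020 = 1·4907 + 1113
4907 = 4·1113 + 455
1113 = 2·455 + 203
455 = 2·203 + 49
203 = 4·49 + 7
49 = 7·7 + 0
gcd(27874, 66675) = 7.
Working backward:
7 = 203 − 4·49
7 = −4·455 + 9·203
7 = 9·1113 − 22·455
7 = −22·4907 + 97·1113
7 = 97·6020 − 119·4907
7 = −119·10927 + 216·6020
7 = 216·27874 − 551·10927
7 = −551·66675 + 1318·27874
So 7 = (-551)·66675 + (1318)·27874.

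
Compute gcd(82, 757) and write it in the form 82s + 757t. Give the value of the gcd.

1

Apply Euclid's algorithm to 757 and 82:
757 = 9·82 + 19
82 = 4·19 + 6
19 = 3·6 + 1
6 = 6·1 + 0
gcd(82, 757) = 1.
Working backward:
1 = 19 − 3·6
1 = −3·82 + 13·19
1 = 13·757 − 120·82
So 1 = (13)·757 + (-120)·82.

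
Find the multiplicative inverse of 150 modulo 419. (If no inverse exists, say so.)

338

gcd(419, 150) by repeated division:
419 = 2·150 + 119
150 = 1·119 + 31
119 = 3·31 + 26
31 = 1·26 + 5
26 = 5·5 + 1
5 = 5·1 + 0
Since gcd(150, 419) = 1, back-substitute to write 1 as a combination:
1 = 26 − 5·5
1 = −5·31 + 6·26
1 = 6·119 − 23·31
1 = −23·150 + 29·119
1 = 29·419 − 81·150
Thus 150·(-81) ≡ 1 (mod 419); reducing, -81 mod 419 = 338.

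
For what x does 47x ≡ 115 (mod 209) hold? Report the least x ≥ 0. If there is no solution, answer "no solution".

First find gcd(47, 209):
209 = 4*47 + 21
47 = 2*21 + 5
21 = 4*5 + 1
5 = 5*1 + 0
gcd = 1, so a unique solution mod 209 exists.
Back-substitute for the Bézout coefficients:
1 = 21 − 4·5
1 = −4·47 + 9·21
1 = 9·209 − 40·47
So 47·(-40) ≡ 1 (mod 209), giving 47⁻¹ ≡ 169.
x ≡ 47⁻¹·115 ≡ 169·115 ≡ 207 (mod 209).

207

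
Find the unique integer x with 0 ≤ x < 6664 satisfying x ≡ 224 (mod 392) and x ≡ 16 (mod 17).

Write x = 224 + 392·k. Then 392·k ≡ 16 − 224 ≡ 13 (mod 17).
Need 392⁻¹ mod 17. Extended Euclid on (17, 1):
17 = 17·1 + 0
392⁻¹ ≡ 1 (mod 17), so k ≡ 1·13 ≡ 13 (mod 17).
x = 224 + 392·13 = 5320.

5320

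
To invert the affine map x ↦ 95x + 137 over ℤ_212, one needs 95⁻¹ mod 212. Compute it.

Apply the Euclidean algorithm to 212 and 95:
212 = 2*95 + 22
95 = 4*22 + 7
22 = 3*7 + 1
7 = 7*1 + 0
gcd = 1, so the inverse exists. Back-substitute:
1 = 22 − 3·7
1 = −3·95 + 13·22
1 = 13·212 − 29·95
Thus 95·(-29) ≡ 1 (mod 212); reducing, -29 mod 212 = 183.

183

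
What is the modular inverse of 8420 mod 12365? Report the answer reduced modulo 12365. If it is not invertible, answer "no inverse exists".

Compute gcd(8420, 12365):
12365 = 1×8420 + 3945
8420 = 2×3945 + 530
3945 = 7×530 + 235
530 = 2×235 + 60
235 = 3×60 + 55
60 = 1×55 + 5
55 = 11×5 + 0
The gcd is 5, not 1, hence no inverse exists.

no inverse exists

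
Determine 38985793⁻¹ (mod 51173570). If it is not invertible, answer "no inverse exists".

no inverse exists

Compute gcd(38985793, 51173570):
51173570 = 1*38985793 + 12187777
38985793 = 3*12187777 + 2422462
12187777 = 5*2422462 + 75467
2422462 = 32*75467 + 7518
75467 = 10*7518 + 287
7518 = 26*287 + 56
287 = 5*56 + 7
56 = 8*7 + 0
The gcd is 7, not 1, hence no inverse exists.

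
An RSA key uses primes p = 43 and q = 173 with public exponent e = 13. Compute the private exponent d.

5557

φ(n) = (p−1)(q−1) = 42·172 = 7224.
Need d with 13·d ≡ 1 (mod 7224). Apply the extended Euclidean algorithm:
7224 = 555×13 + 9
13 = 1×9 + 4
9 = 2×4 + 1
4 = 4×1 + 0
Back-substitute:
1 = 9 − 2·4
1 = −2·13 + 3·9
1 = 3·7224 − 1667·13
So 13·(-1667) ≡ 1 (mod 7224), hence d ≡ -1667 ≡ 5557 (mod 7224).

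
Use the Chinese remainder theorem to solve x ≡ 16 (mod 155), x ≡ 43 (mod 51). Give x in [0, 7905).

6061

Write x = 16 + 155·k. Then 155·k ≡ 43 − 16 ≡ 27 (mod 51).
Need 155⁻¹ mod 51. Extended Euclid on (51, 2):
51 = 25*2 + 1
2 = 2*1 + 0
Back-substitute:
1 = 51 − 25·2
155⁻¹ ≡ 26 (mod 51), so k ≡ 26·27 ≡ 39 (mod 51).
x = 16 + 155·39 = 6061.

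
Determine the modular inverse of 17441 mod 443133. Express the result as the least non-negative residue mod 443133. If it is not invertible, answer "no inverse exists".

388583

Apply the Euclidean algorithm to 443133 and 17441:
443133 = 25*17441 + 7108
17441 = 2*7108 + 3225
7108 = 2*3225 + 658
3225 = 4*658 + 593
658 = 1*593 + 65
593 = 9*65 + 8
65 = 8*8 + 1
8 = 8*1 + 0
The gcd is 1. Working backward:
1 = 65 − 8·8
1 = −8·593 + 73·65
1 = 73·658 − 81·593
1 = −81·3225 + 397·658
1 = 397·7108 − 875·3225
1 = −875·17441 + 2147·7108
1 = 2147·443133 − 54550·17441
So 17441·(-54550) ≡ 1 (mod 443133), and -54550 ≡ 388583 (mod 443133).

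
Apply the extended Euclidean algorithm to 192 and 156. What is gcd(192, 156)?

12

Euclidean algorithm:
192 = 1*156 + 36
156 = 4*36 + 12
36 = 3*12 + 0
gcd(192, 156) = 12.
Express as a combination:
12 = 156 − 4·36
12 = −4·192 + 5·156
So 12 = (-4)·192 + (5)·156.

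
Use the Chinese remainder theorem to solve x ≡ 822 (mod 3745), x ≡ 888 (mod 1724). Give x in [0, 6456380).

Write x = 822 + 3745·k. Then 3745·k ≡ 888 − 822 ≡ 66 (mod 1724).
Need 3745⁻¹ mod 1724. Extended Euclid on (1724, 297):
1724 = 5×297 + 239
297 = 1×239 + 58
239 = 4×58 + 7
58 = 8×7 + 2
7 = 3×2 + 1
2 = 2×1 + 0
Back-substitute:
1 = 7 − 3·2
1 = −3·58 + 25·7
1 = 25·239 − 103·58
1 = −103·297 + 128·239
1 = 128·1724 − 743·297
3745⁻¹ ≡ 981 (mod 1724), so k ≡ 981·66 ≡ 958 (mod 1724).
x = 822 + 3745·958 = 3588532.

3588532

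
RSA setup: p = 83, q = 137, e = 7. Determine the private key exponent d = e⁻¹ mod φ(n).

φ(n) = (p−1)(q−1) = 82·136 = 11152.
Need d with 7·d ≡ 1 (mod 11152). Apply the extended Euclidean algorithm:
11152 = 1593×7 + 1
7 = 7×1 + 0
Back-substitute:
1 = 11152 − 1593·7
So 7·(-1593) ≡ 1 (mod 11152), hence d ≡ -1593 ≡ 9559 (mod 11152).

9559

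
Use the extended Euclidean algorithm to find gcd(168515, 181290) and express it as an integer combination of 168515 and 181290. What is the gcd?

5

Euclidean algorithm:
181290 = 1*168515 + 12775
168515 = 13*12775 + 2440
12775 = 5*2440 + 575
2440 = 4*575 + 140
575 = 4*140 + 15
140 = 9*15 + 5
15 = 3*5 + 0
gcd(168515, 181290) = 5.
Back-substituting:
5 = 140 − 9·15
5 = −9·575 + 37·140
5 = 37·2440 − 157·575
5 = −157·12775 + 822·2440
5 = 822·168515 − 10843·12775
5 = −10843·181290 + 11665·168515
So 5 = (-10843)·181290 + (11665)·168515.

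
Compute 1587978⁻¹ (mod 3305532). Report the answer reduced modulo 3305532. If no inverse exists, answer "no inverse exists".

no inverse exists

Compute gcd(1587978, 3305532):
3305532 = 2·1587978 + 129576
1587978 = 12·129576 + 33066
129576 = 3·33066 + 30378
33066 = 1·30378 + 2688
30378 = 11·2688 + 810
2688 = 3·810 + 258
810 = 3·258 + 36
258 = 7·36 + 6
36 = 6·6 + 0
Since gcd = 6 > 1, 1587978 is not a unit mod 3305532.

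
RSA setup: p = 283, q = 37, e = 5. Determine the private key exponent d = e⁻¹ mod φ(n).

φ(n) = (p−1)(q−1) = 282·36 = 10152.
Need d with 5·d ≡ 1 (mod 10152). Apply the extended Euclidean algorithm:
10152 = 2030*5 + 2
5 = 2*2 + 1
2 = 2*1 + 0
Back-substitute:
1 = 5 − 2·2
1 = −2·10152 + 4061·5
So 5·4061 ≡ 1 (mod 10152), hence d = 4061.

4061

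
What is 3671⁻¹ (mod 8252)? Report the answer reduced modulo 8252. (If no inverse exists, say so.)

Run Euclid on (8252, 3671):
8252 = 2*3671 + 910
3671 = 4*910 + 31
910 = 29*31 + 11
31 = 2*11 + 9
11 = 1*9 + 2
9 = 4*2 + 1
2 = 2*1 + 0
Since gcd(3671, 8252) = 1, back-substitute to write 1 as a combination:
1 = 9 − 4·2
1 = −4·11 + 5·9
1 = 5·31 − 14·11
1 = −14·910 + 411·31
1 = 411·3671 − 1658·910
1 = −1658·8252 + 3727·3671
So 3671·3727 ≡ 1 (mod 8252).

3727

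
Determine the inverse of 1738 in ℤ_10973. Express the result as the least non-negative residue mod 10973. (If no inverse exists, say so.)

Apply the Euclidean algorithm to 10973 and 1738:
10973 = 6*1738 + 545
1738 = 3*545 + 103
545 = 5*103 + 30
103 = 3*30 + 13
30 = 2*13 + 4
13 = 3*4 + 1
4 = 4*1 + 0
Since gcd(1738, 10973) = 1, back-substitute to write 1 as a combination:
1 = 13 − 3·4
1 = −3·30 + 7·13
1 = 7·103 − 24·30
1 = −24·545 + 127·103
1 = 127·1738 − 405·545
1 = −405·10973 + 2557·1738
So 1738·2557 ≡ 1 (mod 10973).

2557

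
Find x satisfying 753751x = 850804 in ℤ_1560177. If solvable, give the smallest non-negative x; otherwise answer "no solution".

722788

First find gcd(753751, 1560177):
1560177 = 2*753751 + 52675
753751 = 14*52675 + 16301
52675 = 3*16301 + 3772
16301 = 4*3772 + 1213
3772 = 3*1213 + 133
1213 = 9*133 + 16
133 = 8*16 + 5
16 = 3*5 + 1
5 = 5*1 + 0
gcd = 1, so a unique solution mod 1560177 exists.
Back-substitute for the Bézout coefficients:
1 = 16 − 3·5
1 = −3·133 + 25·16
1 = 25·1213 − 228·133
1 = −228·3772 + 709·1213
1 = 709·16301 − 3064·3772
1 = −3064·52675 + 9901·16301
1 = 9901·753751 − 141678·52675
1 = −141678·1560177 + 293257·753751
So 753751·(293257) ≡ 1 (mod 1560177), giving 753751⁻¹ ≡ 293257.
x ≡ 753751⁻¹·850804 ≡ 293257·850804 ≡ 722788 (mod 1560177).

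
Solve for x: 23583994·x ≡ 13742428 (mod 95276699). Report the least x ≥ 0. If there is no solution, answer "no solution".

8704780

First find gcd(23583994, 95276699):
95276699 = 4·23583994 + 940723
23583994 = 25·940723 + 65919
940723 = 14·65919 + 17857
65919 = 3·17857 + 12348
17857 = 1·12348 + 5509
12348 = 2·5509 + 1330
5509 = 4·1330 + 189
1330 = 7·189 + 7
189 = 27·7 + 0
gcd = 7 and 7 | 13742428, so solutions exist. Divide through by 7: 3369142x ≡ 1963204 (mod 13610957).
Now find 3369142⁻¹ mod 13610957:
13610957 = 4*3369142 + 134389
3369142 = 25*134389 + 9417
134389 = 14*9417 + 2551
9417 = 3*2551 + 1764
2551 = 1*1764 + 787
1764 = 2*787 + 190
787 = 4*190 + 27
190 = 7*27 + 1
27 = 27*1 + 0
Back-substitute:
1 = 190 − 7·27
1 = −7·787 + 29·190
1 = 29·1764 − 65·787
1 = −65·2551 + 94·1764
1 = 94·9417 − 347·2551
1 = −347·134389 + 4952·9417
1 = 4952·3369142 − 124147·134389
1 = −124147·13610957 + 501540·3369142
So 3369142⁻¹ ≡ 501540 (mod 13610957).
Then x ≡ 501540·1963204 ≡ 8704780 (mod 13610957); the smallest non-negative solution is x = 8704780.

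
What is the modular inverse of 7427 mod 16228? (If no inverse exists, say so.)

Run Euclid on (16228, 7427):
16228 = 2*7427 + 1374
7427 = 5*1374 + 557
1374 = 2*557 + 260
557 = 2*260 + 37
260 = 7*37 + 1
37 = 37*1 + 0
The gcd is 1. Working backward:
1 = 260 − 7·37
1 = −7·557 + 15·260
1 = 15·1374 − 37·557
1 = −37·7427 + 200·1374
1 = 200·16228 − 437·7427
Hence 7427⁻¹ ≡ -437 ≡ 15791 (mod 16228).

15791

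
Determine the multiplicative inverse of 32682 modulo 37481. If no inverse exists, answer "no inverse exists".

35177

Extended Euclidean algorithm:
37481 = 1*32682 + 4799
32682 = 6*4799 + 3888
4799 = 1*3888 + 911
3888 = 4*911 + 244
911 = 3*244 + 179
244 = 1*179 + 65
179 = 2*65 + 49
65 = 1*49 + 16
49 = 3*16 + 1
16 = 16*1 + 0
The gcd is 1. Working backward:
1 = 49 − 3·16
1 = −3·65 + 4·49
1 = 4·179 − 11·65
1 = −11·244 + 15·179
1 = 15·911 − 56·244
1 = −56·3888 + 239·911
1 = 239·4799 − 295·3888
1 = −295·32682 + 2009·4799
1 = 2009·37481 − 2304·32682
Thus 32682·(-2304) ≡ 1 (mod 37481); reducing, -2304 mod 37481 = 35177.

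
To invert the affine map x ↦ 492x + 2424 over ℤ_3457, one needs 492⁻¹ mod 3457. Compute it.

gcd(3457, 492) by repeated division:
3457 = 7·492 + 13
492 = 37·13 + 11
13 = 1·11 + 2
11 = 5·2 + 1
2 = 2·1 + 0
gcd = 1, so the inverse exists. Back-substitute:
1 = 11 − 5·2
1 = −5·13 + 6·11
1 = 6·492 − 227·13
1 = −227·3457 + 1595·492
So 492·1595 ≡ 1 (mod 3457).

1595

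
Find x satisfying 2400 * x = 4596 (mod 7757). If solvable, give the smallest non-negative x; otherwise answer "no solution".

First find gcd(2400, 7757):
7757 = 3·2400 + 557
2400 = 4·557 + 172
557 = 3·172 + 41
172 = 4·41 + 8
41 = 5·8 + 1
8 = 8·1 + 0
gcd = 1, so a unique solution mod 7757 exists.
Back-substitute for the Bézout coefficients:
1 = 41 − 5·8
1 = −5·172 + 21·41
1 = 21·557 − 68·172
1 = −68·2400 + 293·557
1 = 293·7757 − 947·2400
So 2400·(-947) ≡ 1 (mod 7757), giving 2400⁻¹ ≡ 6810.
x ≡ 2400⁻¹·4596 ≡ 6810·4596 ≡ 7022 (mod 7757).

7022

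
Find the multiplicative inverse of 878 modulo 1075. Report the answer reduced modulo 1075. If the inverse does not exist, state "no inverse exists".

442

Extended Euclidean algorithm:
1075 = 1×878 + 197
878 = 4×197 + 90
197 = 2×90 + 17
90 = 5×17 + 5
17 = 3×5 + 2
5 = 2×2 + 1
2 = 2×1 + 0
gcd = 1, so the inverse exists. Back-substitute:
1 = 5 − 2·2
1 = −2·17 + 7·5
1 = 7·90 − 37·17
1 = −37·197 + 81·90
1 = 81·878 − 361·197
1 = −361·1075 + 442·878
So 878·442 ≡ 1 (mod 1075).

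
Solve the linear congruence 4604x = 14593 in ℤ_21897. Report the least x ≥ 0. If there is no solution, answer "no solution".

First find gcd(4604, 21897):
21897 = 4·4604 + 3481
4604 = 1·3481 + 1123
3481 = 3·1123 + 112
1123 = 10·112 + 3
112 = 37·3 + 1
3 = 3·1 + 0
gcd = 1, so a unique solution mod 21897 exists.
Back-substitute for the Bézout coefficients:
1 = 112 − 37·3
1 = −37·1123 + 371·112
1 = 371·3481 − 1150·1123
1 = −1150·4604 + 1521·3481
1 = 1521·21897 − 7234·4604
So 4604·(-7234) ≡ 1 (mod 21897), giving 4604⁻¹ ≡ 14663.
x ≡ 4604⁻¹·14593 ≡ 14663·14593 ≡ 21572 (mod 21897).

21572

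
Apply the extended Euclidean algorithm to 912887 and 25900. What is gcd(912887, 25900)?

Repeated division:
912887 = 35·25900 + 6387
25900 = 4·6387 + 352
6387 = 18·352 + 51
352 = 6·51 + 46
51 = 1·46 + 5
46 = 9·5 + 1
5 = 5·1 + 0
gcd(912887, 25900) = 1.
Back-substituting:
1 = 46 − 9·5
1 = −9·51 + 10·46
1 = 10·352 − 69·51
1 = −69·6387 + 1252·352
1 = 1252·25900 − 5077·6387
1 = −5077·912887 + 178947·25900
So 1 = (-5077)·912887 + (178947)·25900.

1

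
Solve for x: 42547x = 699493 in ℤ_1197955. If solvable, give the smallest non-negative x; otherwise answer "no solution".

200769

First find gcd(42547, 1197955):
1197955 = 28×42547 + 6639
42547 = 6×6639 + 2713
6639 = 2×2713 + 1213
2713 = 2×1213 + 287
1213 = 4×287 + 65
287 = 4×65 + 27
65 = 2×27 + 11
27 = 2×11 + 5
11 = 2×5 + 1
5 = 5×1 + 0
gcd = 1, so a unique solution mod 1197955 exists.
Back-substitute for the Bézout coefficients:
1 = 11 − 2·5
1 = −2·27 + 5·11
1 = 5·65 − 12·27
1 = −12·287 + 53·65
1 = 53·1213 − 224·287
1 = −224·2713 + 501·1213
1 = 501·6639 − 1226·2713
1 = −1226·42547 + 7857·6639
1 = 7857·1197955 − 221222·42547
So 42547·(-221222) ≡ 1 (mod 1197955), giving 42547⁻¹ ≡ 976733.
x ≡ 42547⁻¹·699493 ≡ 976733·699493 ≡ 200769 (mod 1197955).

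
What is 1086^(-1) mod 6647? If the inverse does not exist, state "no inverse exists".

Apply the Euclidean algorithm to 6647 and 1086:
6647 = 6·1086 + 131
1086 = 8·131 + 38
131 = 3·38 + 17
38 = 2·17 + 4
17 = 4·4 + 1
4 = 4·1 + 0
gcd = 1, so the inverse exists. Back-substitute:
1 = 17 − 4·4
1 = −4·38 + 9·17
1 = 9·131 − 31·38
1 = −31·1086 + 257·131
1 = 257·6647 − 1573·1086
Thus 1086·(-1573) ≡ 1 (mod 6647); reducing, -1573 mod 6647 = 5074.

5074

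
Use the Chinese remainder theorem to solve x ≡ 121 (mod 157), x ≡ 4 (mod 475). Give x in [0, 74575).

Write x = 121 + 157·k. Then 157·k ≡ 4 − 121 ≡ 358 (mod 475).
Need 157⁻¹ mod 475. Extended Euclid on (475, 157):
475 = 3*157 + 4
157 = 39*4 + 1
4 = 4*1 + 0
Back-substitute:
1 = 157 − 39·4
1 = −39·475 + 118·157
157⁻¹ ≡ 118 (mod 475), so k ≡ 118·358 ≡ 444 (mod 475).
x = 121 + 157·444 = 69829.

69829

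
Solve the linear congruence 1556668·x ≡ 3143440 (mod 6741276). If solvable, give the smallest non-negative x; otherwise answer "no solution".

First find gcd(1556668, 6741276):
6741276 = 4·1556668 + 514604
1556668 = 3·514604 + 12856
514604 = 40·12856 + 364
12856 = 35·364 + 116
364 = 3·116 + 16
116 = 7·16 + 4
16 = 4·4 + 0
gcd = 4 and 4 | 3143440, so solutions exist. Divide through by 4: 389167x ≡ 785860 (mod 1685319).
Now find 389167⁻¹ mod 1685319:
1685319 = 4·389167 + 128651
389167 = 3·128651 + 3214
128651 = 40·3214 + 91
3214 = 35·91 + 29
91 = 3·29 + 4
29 = 7·4 + 1
4 = 4·1 + 0
Back-substitute:
1 = 29 − 7·4
1 = −7·91 + 22·29
1 = 22·3214 − 777·91
1 = −777·128651 + 31102·3214
1 = 31102·389167 − 94083·128651
1 = −94083·1685319 + 407434·389167
So 389167⁻¹ ≡ 407434 (mod 1685319).
Then x ≡ 407434·785860 ≡ 753025 (mod 1685319); the smallest non-negative solution is x = 753025.

753025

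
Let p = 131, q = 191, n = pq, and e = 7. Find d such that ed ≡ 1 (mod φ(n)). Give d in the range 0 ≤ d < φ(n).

φ(n) = (p−1)(q−1) = 130·190 = 24700.
Need d with 7·d ≡ 1 (mod 24700). Apply the extended Euclidean algorithm:
24700 = 3528·7 + 4
7 = 1·4 + 3
4 = 1·3 + 1
3 = 3·1 + 0
Back-substitute:
1 = 4 − 3
1 = −7 + 2·4
1 = 2·24700 − 7057·7
So 7·(-7057) ≡ 1 (mod 24700), hence d ≡ -7057 ≡ 17643 (mod 24700).

17643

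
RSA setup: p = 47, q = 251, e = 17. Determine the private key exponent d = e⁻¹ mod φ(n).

1353

φ(n) = (p−1)(q−1) = 46·250 = 11500.
Need d with 17·d ≡ 1 (mod 11500). Apply the extended Euclidean algorithm:
11500 = 676*17 + 8
17 = 2*8 + 1
8 = 8*1 + 0
Back-substitute:
1 = 17 − 2·8
1 = −2·11500 + 1353·17
So 17·1353 ≡ 1 (mod 11500), hence d = 1353.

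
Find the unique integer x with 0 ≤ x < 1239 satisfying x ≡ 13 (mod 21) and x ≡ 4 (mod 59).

181

Write x = 13 + 21·k. Then 21·k ≡ 4 − 13 ≡ 50 (mod 59).
Need 21⁻¹ mod 59. Extended Euclid on (59, 21):
59 = 2*21 + 17
21 = 1*17 + 4
17 = 4*4 + 1
4 = 4*1 + 0
Back-substitute:
1 = 17 − 4·4
1 = −4·21 + 5·17
1 = 5·59 − 14·21
21⁻¹ ≡ 45 (mod 59), so k ≡ 45·50 ≡ 8 (mod 59).
x = 13 + 21·8 = 181.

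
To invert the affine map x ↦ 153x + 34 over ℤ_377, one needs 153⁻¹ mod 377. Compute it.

69

Extended Euclidean algorithm:
377 = 2×153 + 71
153 = 2×71 + 11
71 = 6×11 + 5
11 = 2×5 + 1
5 = 5×1 + 0
Since gcd(153, 377) = 1, back-substitute to write 1 as a combination:
1 = 11 − 2·5
1 = −2·71 + 13·11
1 = 13·153 − 28·71
1 = −28·377 + 69·153
So 153·69 ≡ 1 (mod 377).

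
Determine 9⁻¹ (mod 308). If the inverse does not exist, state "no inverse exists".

Apply the Euclidean algorithm to 308 and 9:
308 = 34*9 + 2
9 = 4*2 + 1
2 = 2*1 + 0
gcd = 1, so the inverse exists. Back-substitute:
1 = 9 − 4·2
1 = −4·308 + 137·9
So 9·137 ≡ 1 (mod 308).

137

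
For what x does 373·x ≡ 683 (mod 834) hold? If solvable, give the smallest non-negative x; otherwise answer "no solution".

First find gcd(373, 834):
834 = 2·373 + 88
373 = 4·88 + 21
88 = 4·21 + 4
21 = 5·4 + 1
4 = 4·1 + 0
gcd = 1, so a unique solution mod 834 exists.
Back-substitute for the Bézout coefficients:
1 = 21 − 5·4
1 = −5·88 + 21·21
1 = 21·373 − 89·88
1 = −89·834 + 199·373
So 373·(199) ≡ 1 (mod 834), giving 373⁻¹ ≡ 199.
x ≡ 373⁻¹·683 ≡ 199·683 ≡ 809 (mod 834).

809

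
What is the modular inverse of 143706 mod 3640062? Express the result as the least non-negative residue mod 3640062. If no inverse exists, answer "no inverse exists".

Euclidean algorithm on 3640062, 143706:
3640062 = 25×143706 + 47412
143706 = 3×47412 + 1470
47412 = 32×1470 + 372
1470 = 3×372 + 354
372 = 1×354 + 18
354 = 19×18 + 12
18 = 1×12 + 6
12 = 2×6 + 0
gcd(143706, 3640062) = 6 ≠ 1, so 143706 has no multiplicative inverse modulo 3640062.

no inverse exists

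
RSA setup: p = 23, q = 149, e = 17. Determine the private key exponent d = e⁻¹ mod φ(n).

2873

φ(n) = (p−1)(q−1) = 22·148 = 3256.
Need d with 17·d ≡ 1 (mod 3256). Apply the extended Euclidean algorithm:
3256 = 191×17 + 9
17 = 1×9 + 8
9 = 1×8 + 1
8 = 8×1 + 0
Back-substitute:
1 = 9 − 8
1 = −17 + 2·9
1 = 2·3256 − 383·17
So 17·(-383) ≡ 1 (mod 3256), hence d ≡ -383 ≡ 2873 (mod 3256).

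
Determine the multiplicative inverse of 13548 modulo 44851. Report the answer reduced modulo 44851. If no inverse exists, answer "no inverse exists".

22740

Extended Euclidean algorithm:
44851 = 3×13548 + 4207
13548 = 3×4207 + 927
4207 = 4×927 + 499
927 = 1×499 + 428
499 = 1×428 + 71
428 = 6×71 + 2
71 = 35×2 + 1
2 = 2×1 + 0
The gcd is 1. Working backward:
1 = 71 − 35·2
1 = −35·428 + 211·71
1 = 211·499 − 246·428
1 = −246·927 + 457·499
1 = 457·4207 − 2074·927
1 = −2074·13548 + 6679·4207
1 = 6679·44851 − 22111·13548
So 13548·(-22111) ≡ 1 (mod 44851), and -22111 ≡ 22740 (mod 44851).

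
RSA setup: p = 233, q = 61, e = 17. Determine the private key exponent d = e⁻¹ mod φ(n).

4913

φ(n) = (p−1)(q−1) = 232·60 = 13920.
Need d with 17·d ≡ 1 (mod 13920). Apply the extended Euclidean algorithm:
13920 = 818×17 + 14
17 = 1×14 + 3
14 = 4×3 + 2
3 = 1×2 + 1
2 = 2×1 + 0
Back-substitute:
1 = 3 − 2
1 = −14 + 5·3
1 = 5·17 − 6·14
1 = −6·13920 + 4913·17
So 17·4913 ≡ 1 (mod 13920), hence d = 4913.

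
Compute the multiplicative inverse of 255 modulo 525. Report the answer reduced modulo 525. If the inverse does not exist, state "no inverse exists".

Compute gcd(255, 525):
525 = 2×255 + 15
255 = 17×15 + 0
The gcd is 15, not 1, hence no inverse exists.

no inverse exists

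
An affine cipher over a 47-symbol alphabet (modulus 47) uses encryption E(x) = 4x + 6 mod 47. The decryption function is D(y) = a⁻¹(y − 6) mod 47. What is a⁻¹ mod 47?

12

Apply the Euclidean algorithm to 47 and 4:
47 = 11×4 + 3
4 = 1×3 + 1
3 = 3×1 + 0
gcd = 1, so the inverse exists. Back-substitute:
1 = 4 − 3
1 = −47 + 12·4
So 4·12 ≡ 1 (mod 47).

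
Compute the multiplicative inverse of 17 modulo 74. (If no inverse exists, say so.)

Run Euclid on (74, 17):
74 = 4*17 + 6
17 = 2*6 + 5
6 = 1*5 + 1
5 = 5*1 + 0
Since gcd(17, 74) = 1, back-substitute to write 1 as a combination:
1 = 6 − 5
1 = −17 + 3·6
1 = 3·74 − 13·17
Thus 17·(-13) ≡ 1 (mod 74); reducing, -13 mod 74 = 61.

61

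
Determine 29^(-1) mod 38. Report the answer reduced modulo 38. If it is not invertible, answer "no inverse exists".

21

Extended Euclidean algorithm:
38 = 1×29 + 9
29 = 3×9 + 2
9 = 4×2 + 1
2 = 2×1 + 0
The gcd is 1. Working backward:
1 = 9 − 4·2
1 = −4·29 + 13·9
1 = 13·38 − 17·29
Hence 29⁻¹ ≡ -17 ≡ 21 (mod 38).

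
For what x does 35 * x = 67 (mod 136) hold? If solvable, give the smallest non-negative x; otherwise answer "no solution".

33

First find gcd(35, 136):
136 = 3*35 + 31
35 = 1*31 + 4
31 = 7*4 + 3
4 = 1*3 + 1
3 = 3*1 + 0
gcd = 1, so a unique solution mod 136 exists.
Back-substitute for the Bézout coefficients:
1 = 4 − 3
1 = −31 + 8·4
1 = 8·35 − 9·31
1 = −9·136 + 35·35
So 35·(35) ≡ 1 (mod 136), giving 35⁻¹ ≡ 35.
x ≡ 35⁻¹·67 ≡ 35·67 ≡ 33 (mod 136).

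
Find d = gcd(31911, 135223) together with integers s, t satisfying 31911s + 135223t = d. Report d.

Euclidean algorithm:
135223 = 4×31911 + 7579
31911 = 4×7579 + 1595
7579 = 4×1595 + 1199
1595 = 1×1199 + 396
1199 = 3×396 + 11
396 = 36×11 + 0
gcd(31911, 135223) = 11.
Express as a combination:
11 = 1199 − 3·396
11 = −3·1595 + 4·1199
11 = 4·7579 − 19·1595
11 = −19·31911 + 80·7579
11 = 80·135223 − 339·31911
So 11 = (80)·135223 + (-339)·31911.

11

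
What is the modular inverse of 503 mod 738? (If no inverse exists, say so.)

Extended Euclidean algorithm:
738 = 1*503 + 235
503 = 2*235 + 33
235 = 7*33 + 4
33 = 8*4 + 1
4 = 4*1 + 0
The gcd is 1. Working backward:
1 = 33 − 8·4
1 = −8·235 + 57·33
1 = 57·503 − 122·235
1 = −122·738 + 179·503
So 503·179 ≡ 1 (mod 738).

179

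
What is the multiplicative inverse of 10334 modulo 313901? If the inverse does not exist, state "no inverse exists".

75058

gcd(313901, 10334) by repeated division:
313901 = 30*10334 + 3881
10334 = 2*3881 + 2572
3881 = 1*2572 + 1309
2572 = 1*1309 + 1263
1309 = 1*1263 + 46
1263 = 27*46 + 21
46 = 2*21 + 4
21 = 5*4 + 1
4 = 4*1 + 0
The gcd is 1. Working backward:
1 = 21 − 5·4
1 = −5·46 + 11·21
1 = 11·1263 − 302·46
1 = −302·1309 + 313·1263
1 = 313·2572 − 615·1309
1 = −615·3881 + 928·2572
1 = 928·10334 − 2471·3881
1 = −2471·313901 + 75058·10334
So 10334·75058 ≡ 1 (mod 313901).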